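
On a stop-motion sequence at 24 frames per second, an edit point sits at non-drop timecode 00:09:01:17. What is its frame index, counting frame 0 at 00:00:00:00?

frame 13001

Total seconds to the label: (0 × 3600 + 9 × 60 + 1) = 541.
Frame index = 541 × 24 + 17 = 13001.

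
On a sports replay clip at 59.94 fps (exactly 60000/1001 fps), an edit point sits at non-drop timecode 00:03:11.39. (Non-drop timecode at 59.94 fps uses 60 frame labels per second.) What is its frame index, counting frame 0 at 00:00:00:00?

Total seconds to the label: (0 × 3600 + 3 × 60 + 11) = 191.
Frame index = 191 × 60 + 39 = 11499.

11499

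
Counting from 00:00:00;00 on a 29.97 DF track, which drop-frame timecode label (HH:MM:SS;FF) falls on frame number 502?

Ten DF minutes hold 17982 frames, so frame 502 lies in block 0 (frames 0–17981) with 502 frames into that block.
The block's first minute is 1800 frames and the rest 1798 each; 502 frames reaches minute 0, so 0 × 18 + 0 × 2 = 0 labels have been skipped so far.
Adding those back, label number 502 + 0 = 502 at 30 labels/s is 16 s + 22 f = 0 h 0 min 16 s frame 22, i.e. 00:00:16;22.

00:00:16;22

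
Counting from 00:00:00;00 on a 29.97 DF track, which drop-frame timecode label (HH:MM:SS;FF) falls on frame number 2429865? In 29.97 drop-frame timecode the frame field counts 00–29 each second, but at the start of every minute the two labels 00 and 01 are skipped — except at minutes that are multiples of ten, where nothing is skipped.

22:31:16;17

Ten DF minutes hold 17982 frames, so frame 2429865 lies in block 135 (frames 2427570–2445551) with 2295 frames into that block.
The block's first minute is 1800 frames and the rest 1798 each; 2295 frames reaches minute 1, so 135 × 18 + 1 × 2 = 2432 labels have been skipped so far.
Adding those back, label number 2429865 + 2432 = 2432297 at 30 labels/s is 81076 s + 17 f = 22 h 31 min 16 s frame 17, i.e. 22:31:16;17.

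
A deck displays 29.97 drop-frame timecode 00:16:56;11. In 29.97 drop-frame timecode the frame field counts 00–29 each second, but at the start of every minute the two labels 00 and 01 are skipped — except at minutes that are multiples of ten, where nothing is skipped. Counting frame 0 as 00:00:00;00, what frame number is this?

Complete 10-minute blocks: 1, each 17982 frames → 17982.
Remaining 6 whole minutes in the current block: 1800 + 5 × 1798 = 10790 frames.
Within the current minute: 56 × 30 + 11 − 2 = 1689 (labels ;00/;01 skipped at this minute). Total = 17982 + 10790 + 1689 = 30461.

30461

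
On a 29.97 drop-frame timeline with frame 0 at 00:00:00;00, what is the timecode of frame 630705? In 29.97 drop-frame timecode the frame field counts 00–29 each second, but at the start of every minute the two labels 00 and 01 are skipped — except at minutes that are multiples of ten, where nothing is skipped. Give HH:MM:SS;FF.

Ten DF minutes hold 17982 frames, so frame 630705 lies in block 35 (frames 629370–647351) with 1335 frames into that block.
The block's first minute is 1800 frames and the rest 1798 each; 1335 frames reaches minute 0, so 35 × 18 + 0 × 2 = 630 labels have been skipped so far.
Adding those back, label number 630705 + 630 = 631335 at 30 labels/s is 21044 s + 15 f = 5 h 50 min 44 s frame 15, i.e. 05:50:44;15.

05:50:44;15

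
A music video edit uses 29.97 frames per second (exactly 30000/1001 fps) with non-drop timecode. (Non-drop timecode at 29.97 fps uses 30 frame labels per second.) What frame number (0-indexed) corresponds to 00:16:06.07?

Total seconds to the label: (0 × 3600 + 16 × 60 + 6) = 966.
Frame index = 966 × 30 + 7 = 28987.

28987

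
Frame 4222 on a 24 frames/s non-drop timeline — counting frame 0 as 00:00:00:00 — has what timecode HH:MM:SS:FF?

4222 ÷ 24 = 175 full seconds, remainder 22 frames.
175 s = 0 h 2 min 55 s.
Timecode: 00:02:55:22.

00:02:55:22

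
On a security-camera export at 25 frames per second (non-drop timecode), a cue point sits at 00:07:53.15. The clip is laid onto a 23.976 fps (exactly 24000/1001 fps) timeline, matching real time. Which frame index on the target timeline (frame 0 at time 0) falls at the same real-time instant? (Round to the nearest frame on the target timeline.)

Source frame index: (0×3600 + 7×60 + 53) × 25 + 15 = 11840.
Real time: 11840 / (25) = 2368/5 s.
Target frame: (2368/5) × (24000/1001) = 11366400/1001 ≈ 11355.045 → 11355.

frame 11355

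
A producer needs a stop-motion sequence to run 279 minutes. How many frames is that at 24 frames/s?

401760 frames

279 min = 16740 s.
Frames = 16740 × 24 = 401760.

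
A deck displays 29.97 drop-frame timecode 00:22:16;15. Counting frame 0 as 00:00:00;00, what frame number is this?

40055

As if non-drop at 30 labels/s: (0 × 3600 + 22 × 60 + 16) × 30 + 15 = 40095.
Minute boundaries passed: 22; those not divisible by 10: 22 − 2 = 20; dropped labels = 2 × 20 = 40.
Actual frame index = 40095 − 40 = 40055.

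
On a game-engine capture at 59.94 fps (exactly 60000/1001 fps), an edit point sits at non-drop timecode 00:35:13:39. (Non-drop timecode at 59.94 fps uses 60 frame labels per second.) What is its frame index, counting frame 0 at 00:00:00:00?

frame 126819

Total seconds to the label: (0 × 3600 + 35 × 60 + 13) = 2113.
Frame index = 2113 × 60 + 39 = 126819.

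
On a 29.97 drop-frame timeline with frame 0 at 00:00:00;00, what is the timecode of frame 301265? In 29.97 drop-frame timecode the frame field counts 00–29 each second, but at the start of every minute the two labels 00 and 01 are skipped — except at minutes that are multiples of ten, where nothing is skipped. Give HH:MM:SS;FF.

02:47:32;07

Each 10-minute DF block holds 10 × 60 × 30 − 9 × 2 = 17982 frames. 301265 ÷ 17982 → 16 full blocks, remainder 13553.
Within the partial block the first minute is 1800 frames and each further minute 1798, so 7 further minute boundaries passed. Total skipped labels = 18 × 16 + 2 × 7 = 302.
Non-drop label index = 301265 + 302 = 301567; at 30 labels/s that is 02:47:32:07, i.e. DF 02:47:32;07.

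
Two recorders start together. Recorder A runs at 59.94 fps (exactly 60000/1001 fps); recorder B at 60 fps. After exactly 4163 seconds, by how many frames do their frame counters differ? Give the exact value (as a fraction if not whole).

249780/1001 frames

A emits 60000/1001 × 4163 = 249780000/1001 frames; B emits 60 × 4163 = 249780.
Difference = 249780/1001 frames (≈ 249.5305); B is ahead of A.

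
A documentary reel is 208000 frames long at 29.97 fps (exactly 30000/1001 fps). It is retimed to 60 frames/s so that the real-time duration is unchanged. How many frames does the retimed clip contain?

Target frames = source frames × (target rate / source rate) = 208000 × (60)/(30000/1001) = 208000 × 1001/500 = 416416.

416416 frames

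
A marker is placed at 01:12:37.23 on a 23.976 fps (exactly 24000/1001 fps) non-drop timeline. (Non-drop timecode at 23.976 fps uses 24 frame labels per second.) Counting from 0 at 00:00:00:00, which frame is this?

Total seconds to the label: (1 × 3600 + 12 × 60 + 37) = 4357.
Frame index = 4357 × 24 + 23 = 104591.

frame 104591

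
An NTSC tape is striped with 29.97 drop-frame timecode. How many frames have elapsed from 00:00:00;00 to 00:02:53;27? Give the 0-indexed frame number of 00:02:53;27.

Complete 10-minute blocks: 0, each 17982 frames → 0.
Remaining 2 whole minutes in the current block: 1800 + 1 × 1798 = 3598 frames.
Within the current minute: 53 × 30 + 27 − 2 = 1615 (labels ;00/;01 skipped at this minute). Total = 0 + 3598 + 1615 = 5213.

5213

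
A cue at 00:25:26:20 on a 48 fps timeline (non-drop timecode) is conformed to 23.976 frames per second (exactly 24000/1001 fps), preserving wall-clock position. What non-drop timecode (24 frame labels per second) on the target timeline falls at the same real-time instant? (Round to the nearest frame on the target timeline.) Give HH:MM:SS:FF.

Source frame index: (0×3600 + 25×60 + 26) × 48 + 20 = 73268.
Real time: 73268 / (48) = 18317/12 s.
Target frame: (18317/12) × (24000/1001) = 2818000/77 ≈ 36597.403 → 36597.
At 24 labels/s: frame 36597 → 00:25:24:21.

00:25:24:21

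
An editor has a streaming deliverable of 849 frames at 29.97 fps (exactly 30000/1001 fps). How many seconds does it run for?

28.3283 seconds

Running time = 849 / (30000/1001) = 28.3283 s.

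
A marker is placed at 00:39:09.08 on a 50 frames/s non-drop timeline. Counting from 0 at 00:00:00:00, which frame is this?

Total seconds to the label: (0 × 3600 + 39 × 60 + 9) = 2349.
Frame index = 2349 × 50 + 8 = 117458.

117458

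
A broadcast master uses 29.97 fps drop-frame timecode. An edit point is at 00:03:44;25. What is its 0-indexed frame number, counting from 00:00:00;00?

Complete 10-minute blocks: 0, each 17982 frames → 0.
Remaining 3 whole minutes in the current block: 1800 + 2 × 1798 = 5396 frames.
Within the current minute: 44 × 30 + 25 − 2 = 1343 (labels ;00/;01 skipped at this minute). Total = 0 + 5396 + 1343 = 6739.

6739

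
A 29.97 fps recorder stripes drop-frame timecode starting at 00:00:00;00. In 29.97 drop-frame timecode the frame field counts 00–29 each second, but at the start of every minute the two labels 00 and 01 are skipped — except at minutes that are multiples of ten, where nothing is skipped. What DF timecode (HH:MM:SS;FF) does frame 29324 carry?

Ten DF minutes hold 17982 frames, so frame 29324 lies in block 1 (frames 17982–35963) with 11342 frames into that block.
The block's first minute is 1800 frames and the rest 1798 each; 11342 frames reaches minute 6, so 1 × 18 + 6 × 2 = 30 labels have been skipped so far.
Adding those back, label number 29324 + 30 = 29354 at 30 labels/s is 978 s + 14 f = 0 h 16 min 18 s frame 14, i.e. 00:16:18;14.

00:16:18;14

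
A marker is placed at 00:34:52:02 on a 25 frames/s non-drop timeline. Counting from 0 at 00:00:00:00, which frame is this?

Total seconds to the label: (0 × 3600 + 34 × 60 + 52) = 2092.
Frame index = 2092 × 25 + 2 = 52302.

52302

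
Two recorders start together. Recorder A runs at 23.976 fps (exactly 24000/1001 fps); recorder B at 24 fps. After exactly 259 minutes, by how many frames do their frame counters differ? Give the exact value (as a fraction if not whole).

53280/143 frames

259 min = 15540 s.
A emits 24000/1001 × 15540 = 53280000/143 frames; B emits 24 × 15540 = 372960.
Difference = 53280/143 frames (≈ 372.5874); B is ahead of A.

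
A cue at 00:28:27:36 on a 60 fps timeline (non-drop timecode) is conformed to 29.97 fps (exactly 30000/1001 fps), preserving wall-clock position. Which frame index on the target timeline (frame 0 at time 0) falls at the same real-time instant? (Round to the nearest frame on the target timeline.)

Source frame index: (0×3600 + 28×60 + 27) × 60 + 36 = 102456.
Real time: 102456 / (60) = 8538/5 s.
Target frame: (8538/5) × (30000/1001) = 51228000/1001 ≈ 51176.823 → 51177.

frame 51177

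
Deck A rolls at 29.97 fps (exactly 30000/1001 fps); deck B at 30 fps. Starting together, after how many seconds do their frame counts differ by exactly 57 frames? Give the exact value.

1901.9 seconds

The gap grows by |30 − 30000/1001| = 30/1001 frames per second.
Time for a 57-frame gap: 57 ÷ (30/1001) = 1901.9 s.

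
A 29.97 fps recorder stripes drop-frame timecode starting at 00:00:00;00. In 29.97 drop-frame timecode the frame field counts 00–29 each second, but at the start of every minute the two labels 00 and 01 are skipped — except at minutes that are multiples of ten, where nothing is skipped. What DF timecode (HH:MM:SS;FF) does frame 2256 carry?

00:01:15;08

Ten DF minutes hold 17982 frames, so frame 2256 lies in block 0 (frames 0–17981) with 2256 frames into that block.
The block's first minute is 1800 frames and the rest 1798 each; 2256 frames reaches minute 1, so 0 × 18 + 1 × 2 = 2 labels have been skipped so far.
Adding those back, label number 2256 + 2 = 2258 at 30 labels/s is 75 s + 8 f = 0 h 1 min 15 s frame 8, i.e. 00:01:15;08.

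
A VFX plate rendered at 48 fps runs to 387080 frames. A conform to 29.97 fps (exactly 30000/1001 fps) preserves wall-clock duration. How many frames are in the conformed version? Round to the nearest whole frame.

Frames at target rate = 387080 × (30000/1001) / (48) = 241925000/1001 ≈ 241683.317.
Nearest whole frame: 241683.

241683 frames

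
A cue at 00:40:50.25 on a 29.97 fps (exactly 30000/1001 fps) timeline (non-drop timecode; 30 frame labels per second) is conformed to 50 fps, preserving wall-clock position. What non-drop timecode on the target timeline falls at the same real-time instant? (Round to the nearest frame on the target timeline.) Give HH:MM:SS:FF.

00:40:53:14

Source frame index: (0×3600 + 40×60 + 50) × 30 + 25 = 73525.
Real time: 73525 / (30000/1001) = 2943941/1200 s.
Target frame: (2943941/1200) × (50) = 2943941/24 ≈ 122664.208 → 122664.
At 50 labels/s: frame 122664 → 00:40:53:14.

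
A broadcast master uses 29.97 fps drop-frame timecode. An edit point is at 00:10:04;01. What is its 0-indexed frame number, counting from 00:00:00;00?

18103

Complete 10-minute blocks: 1, each 17982 frames → 17982.
Remaining 0 whole minutes in the current block: 0 frames.
Within the current minute: 4 × 30 + 1 = 121. Total = 17982 + 0 + 121 = 18103.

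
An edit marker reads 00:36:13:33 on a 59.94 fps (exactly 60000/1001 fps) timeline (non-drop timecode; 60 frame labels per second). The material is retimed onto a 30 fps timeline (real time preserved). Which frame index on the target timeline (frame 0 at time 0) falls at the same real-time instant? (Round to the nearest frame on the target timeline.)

frame 65272

Source frame index: (0×3600 + 36×60 + 13) × 60 + 33 = 130413.
Real time: 130413 / (60000/1001) = 43514471/20000 s.
Target frame: (43514471/20000) × (30) = 130543413/2000 ≈ 65271.707 → 65272.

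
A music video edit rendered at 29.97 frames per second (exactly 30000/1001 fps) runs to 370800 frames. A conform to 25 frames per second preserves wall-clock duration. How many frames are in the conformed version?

309309 frames

Target frames = source frames × (target rate / source rate) = 370800 × (25)/(30000/1001) = 370800 × 1001/1200 = 309309.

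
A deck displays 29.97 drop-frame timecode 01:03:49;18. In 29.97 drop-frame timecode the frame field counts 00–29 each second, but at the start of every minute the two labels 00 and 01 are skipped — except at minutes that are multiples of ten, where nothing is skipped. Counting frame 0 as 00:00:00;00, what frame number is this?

114774

As if non-drop at 30 labels/s: (1 × 3600 + 3 × 60 + 49) × 30 + 18 = 114888.
Minute boundaries passed: 63; those not divisible by 10: 63 − 6 = 57; dropped labels = 2 × 57 = 114.
Actual frame index = 114888 − 114 = 114774.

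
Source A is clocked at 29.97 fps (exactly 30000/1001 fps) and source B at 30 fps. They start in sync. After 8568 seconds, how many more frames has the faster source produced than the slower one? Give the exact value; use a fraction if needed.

36720/143 frames

A emits 30000/1001 × 8568 = 36720000/143 frames; B emits 30 × 8568 = 257040.
Difference = 36720/143 frames (≈ 256.7832); B is ahead of A.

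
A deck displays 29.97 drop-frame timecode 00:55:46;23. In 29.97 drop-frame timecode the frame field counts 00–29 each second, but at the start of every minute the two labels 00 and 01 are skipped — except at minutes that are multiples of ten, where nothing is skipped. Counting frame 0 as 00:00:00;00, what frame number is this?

As if non-drop at 30 labels/s: (0 × 3600 + 55 × 60 + 46) × 30 + 23 = 100403.
Minute boundaries passed: 55; those not divisible by 10: 55 − 5 = 50; dropped labels = 2 × 50 = 100.
Actual frame index = 100403 − 100 = 100303.

100303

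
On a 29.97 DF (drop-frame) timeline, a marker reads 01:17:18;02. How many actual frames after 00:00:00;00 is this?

139002

Complete 10-minute blocks: 7, each 17982 frames → 125874.
Remaining 7 whole minutes in the current block: 1800 + 6 × 1798 = 12588 frames.
Within the current minute: 18 × 30 + 2 − 2 = 540 (labels ;00/;01 skipped at this minute). Total = 125874 + 12588 + 540 = 139002.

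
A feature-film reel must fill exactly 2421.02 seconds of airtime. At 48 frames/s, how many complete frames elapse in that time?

Frames = 2421.02 × 48 = 2905224/25 ≈ 116208.9600.
Complete frames: 116208.

116208 frames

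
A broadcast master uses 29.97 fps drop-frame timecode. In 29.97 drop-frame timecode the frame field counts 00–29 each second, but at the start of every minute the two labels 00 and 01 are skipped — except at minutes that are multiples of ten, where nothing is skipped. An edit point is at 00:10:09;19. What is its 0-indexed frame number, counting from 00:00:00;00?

18271

Complete 10-minute blocks: 1, each 17982 frames → 17982.
Remaining 0 whole minutes in the current block: 0 frames.
Within the current minute: 9 × 30 + 19 = 289. Total = 17982 + 0 + 289 = 18271.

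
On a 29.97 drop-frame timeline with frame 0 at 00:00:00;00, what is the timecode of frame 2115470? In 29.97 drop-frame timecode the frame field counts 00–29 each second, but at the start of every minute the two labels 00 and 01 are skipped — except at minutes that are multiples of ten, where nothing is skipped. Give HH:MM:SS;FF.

19:36:26;08

Each 10-minute DF block holds 10 × 60 × 30 − 9 × 2 = 17982 frames. 2115470 ÷ 17982 → 117 full blocks, remainder 11576.
Within the partial block the first minute is 1800 frames and each further minute 1798, so 6 further minute boundaries passed. Total skipped labels = 18 × 117 + 2 × 6 = 2118.
Non-drop label index = 2115470 + 2118 = 2117588; at 30 labels/s that is 19:36:26:08, i.e. DF 19:36:26;08.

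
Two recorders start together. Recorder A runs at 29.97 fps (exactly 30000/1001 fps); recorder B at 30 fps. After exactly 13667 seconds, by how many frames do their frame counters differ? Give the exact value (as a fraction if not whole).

A emits 30000/1001 × 13667 = 410010000/1001 frames; B emits 30 × 13667 = 410010.
Difference = 410010/1001 frames (≈ 409.6004); B is ahead of A.

410010/1001 frames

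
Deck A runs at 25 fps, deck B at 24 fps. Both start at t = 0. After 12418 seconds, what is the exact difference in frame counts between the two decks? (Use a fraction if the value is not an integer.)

12418 frames

A emits 25 × 12418 = 310450 frames; B emits 24 × 12418 = 298032.
Difference = 12418 frames; B is behind A.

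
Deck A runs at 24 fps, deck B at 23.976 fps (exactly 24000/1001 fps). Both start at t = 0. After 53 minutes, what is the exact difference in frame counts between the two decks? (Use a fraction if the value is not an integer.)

76320/1001 frames

53 min = 3180 s.
A emits 24 × 3180 = 76320 frames; B emits 24000/1001 × 3180 = 76320000/1001.
Difference = 76320/1001 frames (≈ 76.2438); B is behind A.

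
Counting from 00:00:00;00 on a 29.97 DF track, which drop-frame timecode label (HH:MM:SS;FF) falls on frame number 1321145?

12:14:42;07

Ten DF minutes hold 17982 frames, so frame 1321145 lies in block 73 (frames 1312686–1330667) with 8459 frames into that block.
The block's first minute is 1800 frames and the rest 1798 each; 8459 frames reaches minute 4, so 73 × 18 + 4 × 2 = 1322 labels have been skipped so far.
Adding those back, label number 1321145 + 1322 = 1322467 at 30 labels/s is 44082 s + 7 f = 12 h 14 min 42 s frame 7, i.e. 12:14:42;07.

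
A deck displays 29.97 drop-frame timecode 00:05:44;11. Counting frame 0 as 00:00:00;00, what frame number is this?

10321

Complete 10-minute blocks: 0, each 17982 frames → 0.
Remaining 5 whole minutes in the current block: 1800 + 4 × 1798 = 8992 frames.
Within the current minute: 44 × 30 + 11 − 2 = 1329 (labels ;00/;01 skipped at this minute). Total = 0 + 8992 + 1329 = 10321.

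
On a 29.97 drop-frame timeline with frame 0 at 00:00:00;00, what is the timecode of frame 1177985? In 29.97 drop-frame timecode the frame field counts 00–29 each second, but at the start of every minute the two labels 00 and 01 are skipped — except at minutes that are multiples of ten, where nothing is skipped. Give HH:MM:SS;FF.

10:55:05;15

Each 10-minute DF block holds 10 × 60 × 30 − 9 × 2 = 17982 frames. 1177985 ÷ 17982 → 65 full blocks, remainder 9155.
Within the partial block the first minute is 1800 frames and each further minute 1798, so 5 further minute boundaries passed. Total skipped labels = 18 × 65 + 2 × 5 = 1180.
Non-drop label index = 1177985 + 1180 = 1179165; at 30 labels/s that is 10:55:05:15, i.e. DF 10:55:05;15.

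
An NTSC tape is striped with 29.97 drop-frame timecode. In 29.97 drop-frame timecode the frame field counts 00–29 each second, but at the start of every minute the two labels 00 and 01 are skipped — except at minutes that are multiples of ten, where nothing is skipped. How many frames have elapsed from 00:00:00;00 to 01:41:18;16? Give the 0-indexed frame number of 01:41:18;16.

Complete 10-minute blocks: 10, each 17982 frames → 179820.
Remaining 1 whole minute in the current block: 1800 + 0 × 1798 = 1800 frames.
Within the current minute: 18 × 30 + 16 − 2 = 554 (labels ;00/;01 skipped at this minute). Total = 179820 + 1800 + 554 = 182174.

182174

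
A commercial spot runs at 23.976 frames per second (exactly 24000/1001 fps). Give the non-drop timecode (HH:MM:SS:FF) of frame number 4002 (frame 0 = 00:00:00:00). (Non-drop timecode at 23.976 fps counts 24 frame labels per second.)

4002 ÷ 24 = 166 full seconds, remainder 18 frames.
166 s = 0 h 2 min 46 s.
Timecode: 00:02:46:18.

00:02:46:18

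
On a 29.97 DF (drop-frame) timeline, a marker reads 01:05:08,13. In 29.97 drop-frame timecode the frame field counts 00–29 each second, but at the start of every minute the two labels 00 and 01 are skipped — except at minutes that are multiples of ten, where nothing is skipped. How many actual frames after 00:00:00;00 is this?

Complete 10-minute blocks: 6, each 17982 frames → 107892.
Remaining 5 whole minutes in the current block: 1800 + 4 × 1798 = 8992 frames.
Within the current minute: 8 × 30 + 13 − 2 = 251 (labels ;00/;01 skipped at this minute). Total = 107892 + 8992 + 251 = 117135.

117135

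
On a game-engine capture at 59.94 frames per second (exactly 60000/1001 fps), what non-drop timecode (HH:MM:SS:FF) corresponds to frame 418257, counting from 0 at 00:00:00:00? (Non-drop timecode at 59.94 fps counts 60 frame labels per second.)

01:56:10:57

418257 ÷ 60 = 6970 full seconds, remainder 57 frames.
6970 s = 1 h 56 min 10 s.
Timecode: 01:56:10:57.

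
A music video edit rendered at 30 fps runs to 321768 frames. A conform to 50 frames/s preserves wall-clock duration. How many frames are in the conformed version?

536280 frames

Target frames = source frames × (target rate / source rate) = 321768 × (50)/(30) = 321768 × 5/3 = 536280.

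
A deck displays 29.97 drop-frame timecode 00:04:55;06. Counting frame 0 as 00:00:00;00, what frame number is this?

8848

As if non-drop at 30 labels/s: (0 × 3600 + 4 × 60 + 55) × 30 + 6 = 8856.
Minute boundaries passed: 4; those not divisible by 10: 4 − 0 = 4; dropped labels = 2 × 4 = 8.
Actual frame index = 8856 − 8 = 8848.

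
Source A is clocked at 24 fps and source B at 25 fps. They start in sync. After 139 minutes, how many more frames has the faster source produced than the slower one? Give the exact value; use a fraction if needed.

139 min = 8340 s.
A emits 24 × 8340 = 200160 frames; B emits 25 × 8340 = 208500.
Difference = 8340 frames; B is ahead of A.

8340 frames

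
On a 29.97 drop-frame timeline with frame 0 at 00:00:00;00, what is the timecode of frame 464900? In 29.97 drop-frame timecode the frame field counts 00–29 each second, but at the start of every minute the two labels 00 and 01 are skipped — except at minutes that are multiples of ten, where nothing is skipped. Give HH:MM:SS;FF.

04:18:32;06

Ten DF minutes hold 17982 frames, so frame 464900 lies in block 25 (frames 449550–467531) with 15350 frames into that block.
The block's first minute is 1800 frames and the rest 1798 each; 15350 frames reaches minute 8, so 25 × 18 + 8 × 2 = 466 labels have been skipped so far.
Adding those back, label number 464900 + 466 = 465366 at 30 labels/s is 15512 s + 6 f = 4 h 18 min 32 s frame 6, i.e. 04:18:32;06.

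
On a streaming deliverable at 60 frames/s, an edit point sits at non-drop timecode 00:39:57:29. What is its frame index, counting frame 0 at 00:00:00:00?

143849

Total seconds to the label: (0 × 3600 + 39 × 60 + 57) = 2397.
Frame index = 2397 × 60 + 29 = 143849.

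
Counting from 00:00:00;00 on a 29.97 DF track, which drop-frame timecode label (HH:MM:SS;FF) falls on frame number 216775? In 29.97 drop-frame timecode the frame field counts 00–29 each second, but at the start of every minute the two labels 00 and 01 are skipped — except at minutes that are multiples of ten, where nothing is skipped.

02:00:33;01

Each 10-minute DF block holds 10 × 60 × 30 − 9 × 2 = 17982 frames. 216775 ÷ 17982 → 12 full blocks, remainder 991.
Within the partial block the first minute is 1800 frames and each further minute 1798, so 0 further minute boundaries passed. Total skipped labels = 18 × 12 + 2 × 0 = 216.
Non-drop label index = 216775 + 216 = 216991; at 30 labels/s that is 02:00:33:01, i.e. DF 02:00:33;01.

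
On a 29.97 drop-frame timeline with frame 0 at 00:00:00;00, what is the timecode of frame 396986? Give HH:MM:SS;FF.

Each 10-minute DF block holds 10 × 60 × 30 − 9 × 2 = 17982 frames. 396986 ÷ 17982 → 22 full blocks, remainder 1382.
Within the partial block the first minute is 1800 frames and each further minute 1798, so 0 further minute boundaries passed. Total skipped labels = 18 × 22 + 2 × 0 = 396.
Non-drop label index = 396986 + 396 = 397382; at 30 labels/s that is 03:40:46:02, i.e. DF 03:40:46;02.

03:40:46;02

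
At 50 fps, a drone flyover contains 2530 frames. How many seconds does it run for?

Running time = 2530 / (50) = 50.6 s.

50.6 seconds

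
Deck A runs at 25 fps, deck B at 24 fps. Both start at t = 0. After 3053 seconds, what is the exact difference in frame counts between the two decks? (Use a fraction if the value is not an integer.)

3053 frames

A emits 25 × 3053 = 76325 frames; B emits 24 × 3053 = 73272.
Difference = 3053 frames; B is behind A.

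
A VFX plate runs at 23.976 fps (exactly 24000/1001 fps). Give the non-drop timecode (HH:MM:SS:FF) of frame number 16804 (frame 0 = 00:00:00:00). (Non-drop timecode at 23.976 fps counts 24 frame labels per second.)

16804 ÷ 24 = 700 full seconds, remainder 4 frames.
700 s = 0 h 11 min 40 s.
Timecode: 00:11:40:04.

00:11:40:04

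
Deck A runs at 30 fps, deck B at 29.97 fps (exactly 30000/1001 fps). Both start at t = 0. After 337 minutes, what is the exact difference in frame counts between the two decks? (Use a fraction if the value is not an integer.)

337 min = 20220 s.
A emits 30 × 20220 = 606600 frames; B emits 30000/1001 × 20220 = 606600000/1001.
Difference = 606600/1001 frames (≈ 605.9940); B is behind A.

606600/1001 frames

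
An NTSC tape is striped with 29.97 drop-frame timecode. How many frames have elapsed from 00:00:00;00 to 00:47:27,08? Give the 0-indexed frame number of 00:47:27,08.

85332

Complete 10-minute blocks: 4, each 17982 frames → 71928.
Remaining 7 whole minutes in the current block: 1800 + 6 × 1798 = 12588 frames.
Within the current minute: 27 × 30 + 8 − 2 = 816 (labels ;00/;01 skipped at this minute). Total = 71928 + 12588 + 816 = 85332.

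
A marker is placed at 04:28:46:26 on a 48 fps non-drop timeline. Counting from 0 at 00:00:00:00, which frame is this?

774074

Total seconds to the label: (4 × 3600 + 28 × 60 + 46) = 16126.
Frame index = 16126 × 48 + 26 = 774074.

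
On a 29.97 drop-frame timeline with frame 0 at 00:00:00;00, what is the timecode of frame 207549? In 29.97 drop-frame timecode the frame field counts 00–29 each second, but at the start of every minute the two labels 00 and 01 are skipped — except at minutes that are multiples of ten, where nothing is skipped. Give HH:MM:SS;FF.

Ten DF minutes hold 17982 frames, so frame 207549 lies in block 11 (frames 197802–215783) with 9747 frames into that block.
The block's first minute is 1800 frames and the rest 1798 each; 9747 frames reaches minute 5, so 11 × 18 + 5 × 2 = 208 labels have been skipped so far.
Adding those back, label number 207549 + 208 = 207757 at 30 labels/s is 6925 s + 7 f = 1 h 55 min 25 s frame 7, i.e. 01:55:25;07.

01:55:25;07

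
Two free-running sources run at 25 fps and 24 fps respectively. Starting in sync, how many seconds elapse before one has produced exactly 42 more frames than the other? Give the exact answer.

42 seconds

The gap grows by |24 − 25| = 1 frame per second.
Time for a 42-frame gap: 42 ÷ (1) = 42 s.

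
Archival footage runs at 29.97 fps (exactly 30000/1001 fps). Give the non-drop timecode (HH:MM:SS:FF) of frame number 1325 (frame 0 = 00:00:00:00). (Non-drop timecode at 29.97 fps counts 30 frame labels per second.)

1325 ÷ 30 = 44 full seconds, remainder 5 frames.
44 s = 0 h 0 min 44 s.
Timecode: 00:00:44:05.

00:00:44:05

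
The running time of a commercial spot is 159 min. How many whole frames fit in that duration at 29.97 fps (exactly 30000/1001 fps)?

159 min = 9540 s.
Frames = 9540 × 30000/1001 = 286200000/1001 ≈ 285914.0859.
Complete frames: 285914.

285914 frames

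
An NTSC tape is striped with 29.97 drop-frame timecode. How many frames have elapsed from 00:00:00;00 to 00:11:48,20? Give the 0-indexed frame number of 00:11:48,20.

Complete 10-minute blocks: 1, each 17982 frames → 17982.
Remaining 1 whole minute in the current block: 1800 + 0 × 1798 = 1800 frames.
Within the current minute: 48 × 30 + 20 − 2 = 1458 (labels ;00/;01 skipped at this minute). Total = 17982 + 1800 + 1458 = 21240.

21240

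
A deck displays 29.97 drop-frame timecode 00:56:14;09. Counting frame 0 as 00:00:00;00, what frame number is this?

As if non-drop at 30 labels/s: (0 × 3600 + 56 × 60 + 14) × 30 + 9 = 101229.
Minute boundaries passed: 56; those not divisible by 10: 56 − 5 = 51; dropped labels = 2 × 51 = 102.
Actual frame index = 101229 − 102 = 101127.

101127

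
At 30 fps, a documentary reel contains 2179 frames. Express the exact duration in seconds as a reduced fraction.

Running time = 2179 ÷ (30) = 2179 × 1/30 = 2179/30 s.

2179/30 seconds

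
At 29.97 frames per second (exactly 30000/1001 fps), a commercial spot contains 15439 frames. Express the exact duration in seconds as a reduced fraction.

15454439/30000 seconds

Running time = 15439 ÷ (30000/1001) = 15439 × 1001/30000 = 15454439/30000 s.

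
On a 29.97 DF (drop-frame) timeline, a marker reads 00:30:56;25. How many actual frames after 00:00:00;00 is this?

Complete 10-minute blocks: 3, each 17982 frames → 53946.
Remaining 0 whole minutes in the current block: 0 frames.
Within the current minute: 56 × 30 + 25 = 1705. Total = 53946 + 0 + 1705 = 55651.

55651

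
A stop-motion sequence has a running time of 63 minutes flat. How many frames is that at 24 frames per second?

63 min = 3780 s.
Frames = 3780 × 24 = 90720.

90720 frames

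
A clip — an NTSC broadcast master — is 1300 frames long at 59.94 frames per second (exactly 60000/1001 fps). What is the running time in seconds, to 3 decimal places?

Running time = 1300 × 1001/60000 = 13013/600 s ≈ 21.688 s.

21.688 seconds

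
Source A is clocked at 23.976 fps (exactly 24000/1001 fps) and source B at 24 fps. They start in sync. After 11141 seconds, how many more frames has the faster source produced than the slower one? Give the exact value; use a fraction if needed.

20568/77 frames

A emits 24000/1001 × 11141 = 20568000/77 frames; B emits 24 × 11141 = 267384.
Difference = 20568/77 frames (≈ 267.1169); B is ahead of A.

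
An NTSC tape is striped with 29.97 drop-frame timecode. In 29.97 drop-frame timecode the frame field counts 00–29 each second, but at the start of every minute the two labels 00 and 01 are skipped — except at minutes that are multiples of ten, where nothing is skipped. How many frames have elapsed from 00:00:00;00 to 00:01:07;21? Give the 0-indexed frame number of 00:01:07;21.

Complete 10-minute blocks: 0, each 17982 frames → 0.
Remaining 1 whole minute in the current block: 1800 + 0 × 1798 = 1800 frames.
Within the current minute: 7 × 30 + 21 − 2 = 229 (labels ;00/;01 skipped at this minute). Total = 0 + 1800 + 229 = 2029.

2029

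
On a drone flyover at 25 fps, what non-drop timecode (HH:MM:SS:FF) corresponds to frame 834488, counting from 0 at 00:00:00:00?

09:16:19:13

834488 ÷ 25 = 33379 full seconds, remainder 13 frames.
33379 s = 9 h 16 min 19 s.
Timecode: 09:16:19:13.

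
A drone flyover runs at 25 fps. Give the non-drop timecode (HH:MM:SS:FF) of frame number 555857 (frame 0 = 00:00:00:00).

555857 ÷ 25 = 22234 full seconds, remainder 7 frames.
22234 s = 6 h 10 min 34 s.
Timecode: 06:10:34:07.

06:10:34:07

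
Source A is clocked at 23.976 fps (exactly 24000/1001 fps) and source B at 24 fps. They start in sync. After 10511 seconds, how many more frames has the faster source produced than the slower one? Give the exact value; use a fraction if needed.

252264/1001 frames

A emits 24000/1001 × 10511 = 252264000/1001 frames; B emits 24 × 10511 = 252264.
Difference = 252264/1001 frames (≈ 252.0120); B is ahead of A.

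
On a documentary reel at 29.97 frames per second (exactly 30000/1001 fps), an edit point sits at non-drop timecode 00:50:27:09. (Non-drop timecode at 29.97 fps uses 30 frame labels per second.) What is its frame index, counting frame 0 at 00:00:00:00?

frame 90819

Total seconds to the label: (0 × 3600 + 50 × 60 + 27) = 3027.
Frame index = 3027 × 30 + 9 = 90819.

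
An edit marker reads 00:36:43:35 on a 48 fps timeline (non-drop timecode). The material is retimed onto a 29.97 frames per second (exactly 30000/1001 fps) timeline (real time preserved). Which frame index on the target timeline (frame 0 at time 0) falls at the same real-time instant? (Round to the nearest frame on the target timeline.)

Source frame index: (0×3600 + 36×60 + 43) × 48 + 35 = 105779.
Real time: 105779 / (48) = 105779/48 s.
Target frame: (105779/48) × (30000/1001) = 66111875/1001 ≈ 66045.829 → 66046.

frame 66046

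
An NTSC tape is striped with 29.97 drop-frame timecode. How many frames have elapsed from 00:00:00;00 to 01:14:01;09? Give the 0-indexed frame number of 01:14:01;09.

As if non-drop at 30 labels/s: (1 × 3600 + 14 × 60 + 1) × 30 + 9 = 133239.
Minute boundaries passed: 74; those not divisible by 10: 74 − 7 = 67; dropped labels = 2 × 67 = 134.
Actual frame index = 133239 − 134 = 133105.

133105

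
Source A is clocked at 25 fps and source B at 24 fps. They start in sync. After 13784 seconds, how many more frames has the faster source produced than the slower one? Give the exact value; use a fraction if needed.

13784 frames

A emits 25 × 13784 = 344600 frames; B emits 24 × 13784 = 330816.
Difference = 13784 frames; B is behind A.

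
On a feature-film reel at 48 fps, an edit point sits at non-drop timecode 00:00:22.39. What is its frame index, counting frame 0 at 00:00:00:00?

1095

Total seconds to the label: (0 × 3600 + 0 × 60 + 22) = 22.
Frame index = 22 × 48 + 39 = 1095.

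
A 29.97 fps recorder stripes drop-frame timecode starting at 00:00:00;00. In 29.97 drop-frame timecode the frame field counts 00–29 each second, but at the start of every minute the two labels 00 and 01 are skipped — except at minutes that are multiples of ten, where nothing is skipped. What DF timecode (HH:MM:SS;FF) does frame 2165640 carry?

Each 10-minute DF block holds 10 × 60 × 30 − 9 × 2 = 17982 frames. 2165640 ÷ 17982 → 120 full blocks, remainder 7800.
Within the partial block the first minute is 1800 frames and each further minute 1798, so 4 further minute boundaries passed. Total skipped labels = 18 × 120 + 2 × 4 = 2168.
Non-drop label index = 2165640 + 2168 = 2167808; at 30 labels/s that is 20:04:20:08, i.e. DF 20:04:20;08.

20:04:20;08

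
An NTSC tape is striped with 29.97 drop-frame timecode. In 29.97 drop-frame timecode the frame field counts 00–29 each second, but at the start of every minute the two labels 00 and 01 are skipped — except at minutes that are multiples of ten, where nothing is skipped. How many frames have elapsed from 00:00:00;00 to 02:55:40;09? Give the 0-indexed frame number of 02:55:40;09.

315893

As if non-drop at 30 labels/s: (2 × 3600 + 55 × 60 + 40) × 30 + 9 = 316209.
Minute boundaries passed: 175; those not divisible by 10: 175 − 17 = 158; dropped labels = 2 × 158 = 316.
Actual frame index = 316209 − 316 = 315893.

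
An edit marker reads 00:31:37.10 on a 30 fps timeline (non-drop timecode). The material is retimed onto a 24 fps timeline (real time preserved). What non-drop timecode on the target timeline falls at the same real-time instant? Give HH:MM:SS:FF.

00:31:37:08

Source frame index: (0×3600 + 31×60 + 37) × 30 + 10 = 56920.
Real time: 56920 / (30) = 5692/3 s.
Target frame: (5692/3) × (24) = 45536.
At 24 labels/s: frame 45536 → 00:31:37:08.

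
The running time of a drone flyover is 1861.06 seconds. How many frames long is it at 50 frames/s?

Frames = 1861.06 × 50 = 93053.

93053 frames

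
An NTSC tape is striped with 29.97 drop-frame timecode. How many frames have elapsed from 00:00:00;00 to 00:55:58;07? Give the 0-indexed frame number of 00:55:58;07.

As if non-drop at 30 labels/s: (0 × 3600 + 55 × 60 + 58) × 30 + 7 = 100747.
Minute boundaries passed: 55; those not divisible by 10: 55 − 5 = 50; dropped labels = 2 × 50 = 100.
Actual frame index = 100747 − 100 = 100647.

100647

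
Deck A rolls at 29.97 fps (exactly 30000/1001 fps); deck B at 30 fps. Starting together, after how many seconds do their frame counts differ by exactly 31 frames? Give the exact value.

The gap grows by |30 − 30000/1001| = 30/1001 frames per second.
Time for a 31-frame gap: 31 ÷ (30/1001) = 31031/30 s.

31031/30 seconds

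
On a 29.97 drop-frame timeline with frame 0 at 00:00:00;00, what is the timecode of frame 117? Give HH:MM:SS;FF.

Ten DF minutes hold 17982 frames, so frame 117 lies in block 0 (frames 0–17981) with 117 frames into that block.
The block's first minute is 1800 frames and the rest 1798 each; 117 frames reaches minute 0, so 0 × 18 + 0 × 2 = 0 labels have been skipped so far.
Adding those back, label number 117 + 0 = 117 at 30 labels/s is 3 s + 27 f = 0 h 0 min 3 s frame 27, i.e. 00:00:03;27.

00:00:03;27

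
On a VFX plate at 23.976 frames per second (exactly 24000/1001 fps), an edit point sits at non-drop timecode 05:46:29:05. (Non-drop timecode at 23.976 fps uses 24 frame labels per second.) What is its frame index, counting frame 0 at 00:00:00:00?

Total seconds to the label: (5 × 3600 + 46 × 60 + 29) = 20789.
Frame index = 20789 × 24 + 5 = 498941.

498941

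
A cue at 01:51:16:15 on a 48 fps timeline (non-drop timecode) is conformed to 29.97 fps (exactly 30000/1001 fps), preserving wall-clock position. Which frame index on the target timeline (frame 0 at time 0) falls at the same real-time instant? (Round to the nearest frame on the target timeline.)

frame 200089

Source frame index: (1×3600 + 51×60 + 16) × 48 + 15 = 320463.
Real time: 320463 / (48) = 106821/16 s.
Target frame: (106821/16) × (30000/1001) = 1400625/7 ≈ 200089.286 → 200089.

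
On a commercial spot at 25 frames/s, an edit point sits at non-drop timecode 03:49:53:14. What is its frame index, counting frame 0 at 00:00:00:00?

344839

Total seconds to the label: (3 × 3600 + 49 × 60 + 53) = 13793.
Frame index = 13793 × 25 + 14 = 344839.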